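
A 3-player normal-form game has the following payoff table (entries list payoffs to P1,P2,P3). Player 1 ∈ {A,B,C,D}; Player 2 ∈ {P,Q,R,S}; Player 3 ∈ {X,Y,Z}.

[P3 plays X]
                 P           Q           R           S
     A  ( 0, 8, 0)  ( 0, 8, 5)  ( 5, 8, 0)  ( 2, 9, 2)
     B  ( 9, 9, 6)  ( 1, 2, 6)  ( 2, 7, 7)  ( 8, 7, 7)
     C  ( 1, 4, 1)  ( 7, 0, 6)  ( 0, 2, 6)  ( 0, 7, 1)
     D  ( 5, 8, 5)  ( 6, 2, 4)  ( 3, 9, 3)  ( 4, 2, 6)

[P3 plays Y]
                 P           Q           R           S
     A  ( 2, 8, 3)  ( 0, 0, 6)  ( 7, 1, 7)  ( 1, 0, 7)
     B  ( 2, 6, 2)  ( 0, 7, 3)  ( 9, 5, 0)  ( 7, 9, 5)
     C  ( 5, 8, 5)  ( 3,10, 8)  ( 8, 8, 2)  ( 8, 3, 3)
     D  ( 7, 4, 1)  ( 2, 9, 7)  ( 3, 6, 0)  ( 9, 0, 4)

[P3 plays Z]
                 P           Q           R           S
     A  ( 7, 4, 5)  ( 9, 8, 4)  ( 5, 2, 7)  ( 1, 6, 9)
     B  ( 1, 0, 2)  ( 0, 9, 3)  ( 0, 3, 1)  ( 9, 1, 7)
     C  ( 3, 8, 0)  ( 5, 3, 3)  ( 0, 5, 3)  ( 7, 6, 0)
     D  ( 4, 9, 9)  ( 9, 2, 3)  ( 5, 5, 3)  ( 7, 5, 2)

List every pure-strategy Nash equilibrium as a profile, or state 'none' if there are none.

NE set: (B,P,X), (C,Q,Y)

(A,P,X): not NE [P1→B gives 9>0; P2→S gives 9>8; P3→Z gives 5>0]
(A,P,Y): not NE [P1→D gives 7>2; P3→Z gives 5>3]
(A,P,Z): not NE [P2→Q gives 8>4]
(A,Q,X): not NE [P1→C gives 7>0; P2→S gives 9>8; P3→Y gives 6>5]
(A,Q,Y): not NE [P1→C gives 3>0; P2→P gives 8>0]
(A,Q,Z): not NE [P3→Y gives 6>4]
(A,R,X): not NE [P2→S gives 9>8; P3→Z gives 7>0]
(A,R,Y): not NE [P1→B gives 9>7; P2→P gives 8>1]
(A,R,Z): not NE [P2→Q gives 8>2]
(A,S,X): not NE [P1→B gives 8>2; P3→Z gives 9>2]
(A,S,Y): not NE [P1→D gives 9>1; P2→P gives 8>0; P3→Z gives 9>7]
(A,S,Z): not NE [P1→B gives 9>1; P2→Q gives 8>6]
(B,P,X): NE
(B,P,Y): not NE [P1→D gives 7>2; P2→S gives 9>6; P3→X gives 6>2]
(B,P,Z): not NE [P1→A gives 7>1; P2→Q gives 9>0; P3→X gives 6>2]
(B,Q,X): not NE [P1→C gives 7>1; P2→P gives 9>2]
(B,Q,Y): not NE [P1→C gives 3>0; P2→S gives 9>7; P3→X gives 6>3]
(B,Q,Z): not NE [P1→D gives 9>0; P3→X gives 6>3]
(B,R,X): not NE [P1→A gives 5>2; P2→P gives 9>7]
(B,R,Y): not NE [P2→S gives 9>5; P3→X gives 7>0]
(B,R,Z): not NE [P1→D gives 5>0; P2→Q gives 9>3; P3→X gives 7>1]
(B,S,X): not NE [P2→P gives 9>7]
(B,S,Y): not NE [P1→D gives 9>7; P3→Z gives 7>5]
(B,S,Z): not NE [P2→Q gives 9>1]
(C,P,X): not NE [P1→B gives 9>1; P2→S gives 7>4; P3→Y gives 5>1]
(C,P,Y): not NE [P1→D gives 7>5; P2→Q gives 10>8]
(C,P,Z): not NE [P1→A gives 7>3; P3→Y gives 5>0]
(C,Q,X): not NE [P2→S gives 7>0; P3→Y gives 8>6]
(C,Q,Y): NE
(C,Q,Z): not NE [P1→D gives 9>5; P2→P gives 8>3; P3→Y gives 8>3]
(C,R,X): not NE [P1→A gives 5>0; P2→S gives 7>2]
(C,R,Y): not NE [P1→B gives 9>8; P2→Q gives 10>8; P3→X gives 6>2]
(C,R,Z): not NE [P1→D gives 5>0; P2→P gives 8>5; P3→X gives 6>3]
(C,S,X): not NE [P1→B gives 8>0; P3→Y gives 3>1]
(C,S,Y): not NE [P1→D gives 9>8; P2→Q gives 10>3]
(C,S,Z): not NE [P1→B gives 9>7; P2→P gives 8>6; P3→Y gives 3>0]
(D,P,X): not NE [P1→B gives 9>5; P2→R gives 9>8; P3→Z gives 9>5]
(D,P,Y): not NE [P2→Q gives 9>4; P3→Z gives 9>1]
(D,P,Z): not NE [P1→A gives 7>4]
(D,Q,X): not NE [P1→C gives 7>6; P2→R gives 9>2; P3→Y gives 7>4]
(D,Q,Y): not NE [P1→C gives 3>2]
(D,Q,Z): not NE [P2→P gives 9>2; P3→Y gives 7>3]
(D,R,X): not NE [P1→A gives 5>3]
(D,R,Y): not NE [P1→B gives 9>3; P2→Q gives 9>6; P3→Z gives 3>0]
(D,R,Z): not NE [P2→P gives 9>5]
(D,S,X): not NE [P1→B gives 8>4; P2→R gives 9>2]
(D,S,Y): not NE [P2→Q gives 9>0; P3→X gives 6>4]
(D,S,Z): not NE [P1→B gives 9>7; P2→P gives 9>5; P3→X gives 6>2]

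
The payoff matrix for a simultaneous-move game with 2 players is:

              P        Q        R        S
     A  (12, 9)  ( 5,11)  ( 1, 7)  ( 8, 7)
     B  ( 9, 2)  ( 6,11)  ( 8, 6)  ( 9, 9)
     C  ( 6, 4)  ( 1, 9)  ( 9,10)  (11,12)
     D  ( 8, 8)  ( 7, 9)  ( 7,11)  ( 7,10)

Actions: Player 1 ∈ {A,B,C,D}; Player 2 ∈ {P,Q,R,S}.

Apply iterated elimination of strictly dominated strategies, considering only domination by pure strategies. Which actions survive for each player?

P2 drop P (Q beats it: A:11>9 B:11>2 C:9>4 D:9>8)
P1 drop A (B beats it: Q:6>5 R:8>1 S:9>8)
P1→{B,C,D} P2→{Q,R,S}

Remaining: P1:{B,C,D} P2:{Q,R,S}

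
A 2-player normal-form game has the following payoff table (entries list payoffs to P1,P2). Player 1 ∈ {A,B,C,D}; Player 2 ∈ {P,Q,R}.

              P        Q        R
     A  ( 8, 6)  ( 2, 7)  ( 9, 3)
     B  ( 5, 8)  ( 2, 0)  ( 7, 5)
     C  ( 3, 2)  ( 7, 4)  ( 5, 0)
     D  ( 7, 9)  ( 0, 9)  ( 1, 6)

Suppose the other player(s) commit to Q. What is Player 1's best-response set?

BR_1 = {C}

u_1(A vs Q) = 2
u_1(B vs Q) = 2
u_1(C vs Q) = 7
u_1(D vs Q) = 0
max payoff 7 at {C}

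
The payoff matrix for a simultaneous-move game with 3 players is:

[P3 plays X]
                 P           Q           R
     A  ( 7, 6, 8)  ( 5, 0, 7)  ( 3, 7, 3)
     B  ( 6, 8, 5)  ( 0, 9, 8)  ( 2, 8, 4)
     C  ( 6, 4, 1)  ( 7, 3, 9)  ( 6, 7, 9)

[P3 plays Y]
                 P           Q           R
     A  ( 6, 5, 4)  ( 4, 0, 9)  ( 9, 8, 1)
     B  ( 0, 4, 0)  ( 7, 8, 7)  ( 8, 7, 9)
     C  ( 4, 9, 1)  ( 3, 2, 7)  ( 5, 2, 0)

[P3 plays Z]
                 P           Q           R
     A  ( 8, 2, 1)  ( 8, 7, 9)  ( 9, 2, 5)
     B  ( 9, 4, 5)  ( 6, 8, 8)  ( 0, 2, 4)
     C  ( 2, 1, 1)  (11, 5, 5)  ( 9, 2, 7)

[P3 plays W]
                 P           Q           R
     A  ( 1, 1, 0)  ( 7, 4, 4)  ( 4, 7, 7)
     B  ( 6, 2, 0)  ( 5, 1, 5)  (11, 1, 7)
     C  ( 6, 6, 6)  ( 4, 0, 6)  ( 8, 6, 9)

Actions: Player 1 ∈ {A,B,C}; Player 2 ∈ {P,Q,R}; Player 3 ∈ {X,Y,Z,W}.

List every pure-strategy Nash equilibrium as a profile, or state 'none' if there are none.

(A,P,X): not NE [P2→R gives 7>6]
(A,P,Y): not NE [P2→R gives 8>5; P3→X gives 8>4]
(A,P,Z): not NE [P1→B gives 9>8; P2→Q gives 7>2; P3→X gives 8>1]
(A,P,W): not NE [P1→C gives 6>1; P2→R gives 7>1; P3→X gives 8>0]
(A,Q,X): not NE [P1→C gives 7>5; P2→R gives 7>0; P3→Z gives 9>7]
(A,Q,Y): not NE [P1→B gives 7>4; P2→R gives 8>0]
(A,Q,Z): not NE [P1→C gives 11>8]
(A,Q,W): not NE [P2→R gives 7>4; P3→Z gives 9>4]
(A,R,X): not NE [P1→C gives 6>3; P3→W gives 7>3]
(A,R,Y): not NE [P3→W gives 7>1]
(A,R,Z): not NE [P2→Q gives 7>2; P3→W gives 7>5]
(A,R,W): not NE [P1→B gives 11>4]
(B,P,X): not NE [P1→A gives 7>6; P2→Q gives 9>8]
(B,P,Y): not NE [P1→A gives 6>0; P2→Q gives 8>4; P3→Z gives 5>0]
(B,P,Z): not NE [P2→Q gives 8>4]
(B,P,W): not NE [P3→Z gives 5>0]
(B,Q,X): not NE [P1→C gives 7>0]
(B,Q,Y): not NE [P3→Z gives 8>7]
(B,Q,Z): not NE [P1→C gives 11>6]
(B,Q,W): not NE [P1→A gives 7>5; P2→P gives 2>1; P3→Z gives 8>5]
(B,R,X): not NE [P1→C gives 6>2; P2→Q gives 9>8; P3→Y gives 9>4]
(B,R,Y): not NE [P1→A gives 9>8; P2→Q gives 8>7]
(B,R,Z): not NE [P1→C gives 9>0; P2→Q gives 8>2; P3→Y gives 9>4]
(B,R,W): not NE [P2→P gives 2>1; P3→Y gives 9>7]
(C,P,X): not NE [P1→A gives 7>6; P2→R gives 7>4; P3→W gives 6>1]
(C,P,Y): not NE [P1→A gives 6>4; P3→W gives 6>1]
(C,P,Z): not NE [P1→B gives 9>2; P2→Q gives 5>1; P3→W gives 6>1]
(C,P,W): NE
(C,Q,X): not NE [P2→R gives 7>3]
(C,Q,Y): not NE [P1→B gives 7>3; P2→P gives 9>2; P3→X gives 9>7]
(C,Q,Z): not NE [P3→X gives 9>5]
(C,Q,W): not NE [P1→A gives 7>4; P2→R gives 6>0; P3→X gives 9>6]
(C,R,X): NE
(C,R,Y): not NE [P1→A gives 9>5; P2→P gives 9>2; P3→W gives 9>0]
(C,R,Z): not NE [P2→Q gives 5>2; P3→W gives 9>7]
(C,R,W): not NE [P1→B gives 11>8]

PSNE = {(C,P,W), (C,R,X)}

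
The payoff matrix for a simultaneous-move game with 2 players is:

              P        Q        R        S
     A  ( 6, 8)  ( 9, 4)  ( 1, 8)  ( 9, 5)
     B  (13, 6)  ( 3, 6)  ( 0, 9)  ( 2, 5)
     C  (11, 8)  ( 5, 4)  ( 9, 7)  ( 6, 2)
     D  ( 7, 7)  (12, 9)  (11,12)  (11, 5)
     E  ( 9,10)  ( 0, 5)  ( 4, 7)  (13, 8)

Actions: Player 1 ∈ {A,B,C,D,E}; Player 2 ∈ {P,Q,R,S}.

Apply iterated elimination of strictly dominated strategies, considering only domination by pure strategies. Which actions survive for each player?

Remaining: P1:{B,C,D} P2:{P,R}

P1 drop A (D beats it: P:7>6 Q:12>9 R:11>1 S:11>9)
P2 drop Q (R beats it: B:9>6 C:7>4 D:12>9 E:7>5)
P2 drop S (P beats it: B:6>5 C:8>2 D:7>5 E:10>8)
P1 drop E (C beats it: P:11>9 R:9>4)
P1→{B,C,D} P2→{P,R}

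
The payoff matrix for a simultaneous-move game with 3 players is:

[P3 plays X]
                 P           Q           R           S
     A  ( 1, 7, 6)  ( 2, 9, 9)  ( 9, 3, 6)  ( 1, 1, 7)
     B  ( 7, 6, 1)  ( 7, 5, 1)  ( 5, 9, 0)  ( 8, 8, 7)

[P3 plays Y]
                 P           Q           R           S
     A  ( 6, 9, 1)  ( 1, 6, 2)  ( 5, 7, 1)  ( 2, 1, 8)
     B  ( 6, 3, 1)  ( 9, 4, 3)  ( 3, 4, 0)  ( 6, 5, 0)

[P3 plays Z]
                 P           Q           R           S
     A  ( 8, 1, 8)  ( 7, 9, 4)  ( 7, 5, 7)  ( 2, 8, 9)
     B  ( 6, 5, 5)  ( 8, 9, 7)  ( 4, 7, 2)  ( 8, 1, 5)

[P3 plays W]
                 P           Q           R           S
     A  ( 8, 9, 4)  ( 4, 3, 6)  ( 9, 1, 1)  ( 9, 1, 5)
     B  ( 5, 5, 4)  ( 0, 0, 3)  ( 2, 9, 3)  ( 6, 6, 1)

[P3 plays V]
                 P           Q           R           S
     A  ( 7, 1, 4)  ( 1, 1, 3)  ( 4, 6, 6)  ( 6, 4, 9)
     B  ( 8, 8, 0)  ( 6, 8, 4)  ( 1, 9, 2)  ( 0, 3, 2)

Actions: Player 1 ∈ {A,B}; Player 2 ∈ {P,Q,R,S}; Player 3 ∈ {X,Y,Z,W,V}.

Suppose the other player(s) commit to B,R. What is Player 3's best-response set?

BR_3 = {W}

u_3(X vs B,R) = 0
u_3(Y vs B,R) = 0
u_3(Z vs B,R) = 2
u_3(W vs B,R) = 3
u_3(V vs B,R) = 2
max payoff 3 at {W}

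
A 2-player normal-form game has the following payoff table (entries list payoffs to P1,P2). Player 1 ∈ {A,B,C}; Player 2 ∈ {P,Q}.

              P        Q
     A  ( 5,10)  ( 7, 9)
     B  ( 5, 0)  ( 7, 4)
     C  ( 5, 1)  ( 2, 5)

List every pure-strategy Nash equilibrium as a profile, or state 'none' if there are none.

NE set: (A,P), (B,Q)

(A,P): NE
(A,Q): not NE [P2→P gives 10>9]
(B,P): not NE [P2→Q gives 4>0]
(B,Q): NE
(C,P): not NE [P2→Q gives 5>1]
(C,Q): not NE [P1→B gives 7>2]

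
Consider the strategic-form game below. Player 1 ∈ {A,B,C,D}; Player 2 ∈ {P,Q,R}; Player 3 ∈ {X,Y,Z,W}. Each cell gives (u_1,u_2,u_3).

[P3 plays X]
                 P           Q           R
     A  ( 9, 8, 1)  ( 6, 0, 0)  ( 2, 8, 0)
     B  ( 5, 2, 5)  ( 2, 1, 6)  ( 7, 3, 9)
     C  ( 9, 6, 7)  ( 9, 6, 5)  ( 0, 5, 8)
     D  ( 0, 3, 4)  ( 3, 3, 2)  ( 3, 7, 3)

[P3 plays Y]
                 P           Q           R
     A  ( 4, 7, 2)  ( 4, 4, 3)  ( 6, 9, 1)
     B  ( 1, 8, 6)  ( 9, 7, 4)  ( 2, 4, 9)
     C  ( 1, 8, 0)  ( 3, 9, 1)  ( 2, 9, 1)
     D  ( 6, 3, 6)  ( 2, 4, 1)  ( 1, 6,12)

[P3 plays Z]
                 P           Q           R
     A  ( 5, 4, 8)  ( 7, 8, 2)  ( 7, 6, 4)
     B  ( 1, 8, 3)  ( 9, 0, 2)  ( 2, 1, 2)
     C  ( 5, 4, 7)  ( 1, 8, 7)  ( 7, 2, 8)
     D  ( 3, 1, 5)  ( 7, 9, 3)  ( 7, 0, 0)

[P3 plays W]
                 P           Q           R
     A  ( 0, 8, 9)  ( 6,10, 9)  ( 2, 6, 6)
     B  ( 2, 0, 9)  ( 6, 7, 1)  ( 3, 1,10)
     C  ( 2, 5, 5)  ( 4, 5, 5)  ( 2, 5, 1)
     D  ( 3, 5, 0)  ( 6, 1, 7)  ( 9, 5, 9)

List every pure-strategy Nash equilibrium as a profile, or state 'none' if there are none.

(A,P,X): not NE [P3→W gives 9>1]
(A,P,Y): not NE [P1→D gives 6>4; P2→R gives 9>7; P3→W gives 9>2]
(A,P,Z): not NE [P2→Q gives 8>4; P3→W gives 9>8]
(A,P,W): not NE [P1→D gives 3>0; P2→Q gives 10>8]
(A,Q,X): not NE [P1→C gives 9>6; P2→R gives 8>0; P3→W gives 9>0]
(A,Q,Y): not NE [P1→B gives 9>4; P2→R gives 9>4; P3→W gives 9>3]
(A,Q,Z): not NE [P1→B gives 9>7; P3→W gives 9>2]
(A,Q,W): NE
(A,R,X): not NE [P1→B gives 7>2; P3→W gives 6>0]
(A,R,Y): not NE [P3→W gives 6>1]
(A,R,Z): not NE [P2→Q gives 8>6; P3→W gives 6>4]
(A,R,W): not NE [P1→D gives 9>2; P2→Q gives 10>6]
(B,P,X): not NE [P1→C gives 9>5; P2→R gives 3>2; P3→W gives 9>5]
(B,P,Y): not NE [P1→D gives 6>1; P3→W gives 9>6]
(B,P,Z): not NE [P1→C gives 5>1; P3→W gives 9>3]
(B,P,W): not NE [P1→D gives 3>2; P2→Q gives 7>0]
(B,Q,X): not NE [P1→C gives 9>2; P2→R gives 3>1]
(B,Q,Y): not NE [P2→P gives 8>7; P3→X gives 6>4]
(B,Q,Z): not NE [P2→P gives 8>0; P3→X gives 6>2]
(B,Q,W): not NE [P3→X gives 6>1]
(B,R,X): not NE [P3→W gives 10>9]
(B,R,Y): not NE [P1→A gives 6>2; P2→P gives 8>4; P3→W gives 10>9]
(B,R,Z): not NE [P1→D gives 7>2; P2→P gives 8>1; P3→W gives 10>2]
(B,R,W): not NE [P1→D gives 9>3; P2→Q gives 7>1]
(C,P,X): NE
(C,P,Y): not NE [P1→D gives 6>1; P2→R gives 9>8; P3→Z gives 7>0]
(C,P,Z): not NE [P2→Q gives 8>4]
(C,P,W): not NE [P1→D gives 3>2; P3→Z gives 7>5]
(C,Q,X): not NE [P3→Z gives 7>5]
(C,Q,Y): not NE [P1→B gives 9>3; P3→Z gives 7>1]
(C,Q,Z): not NE [P1→B gives 9>1]
(C,Q,W): not NE [P1→D gives 6>4; P3→Z gives 7>5]
(C,R,X): not NE [P1→B gives 7>0; P2→Q gives 6>5]
(C,R,Y): not NE [P1→A gives 6>2; P3→Z gives 8>1]
(C,R,Z): not NE [P2→Q gives 8>2]
(C,R,W): not NE [P1→D gives 9>2; P3→Z gives 8>1]
(D,P,X): not NE [P1→C gives 9>0; P2→R gives 7>3; P3→Y gives 6>4]
(D,P,Y): not NE [P2→R gives 6>3]
(D,P,Z): not NE [P1→C gives 5>3; P2→Q gives 9>1; P3→Y gives 6>5]
(D,P,W): not NE [P3→Y gives 6>0]
(D,Q,X): not NE [P1→C gives 9>3; P2→R gives 7>3; P3→W gives 7>2]
(D,Q,Y): not NE [P1→B gives 9>2; P2→R gives 6>4; P3→W gives 7>1]
(D,Q,Z): not NE [P1→B gives 9>7; P3→W gives 7>3]
(D,Q,W): not NE [P2→R gives 5>1]
(D,R,X): not NE [P1→B gives 7>3; P3→Y gives 12>3]
(D,R,Y): not NE [P1→A gives 6>1]
(D,R,Z): not NE [P2→Q gives 9>0; P3→Y gives 12>0]
(D,R,W): not NE [P3→Y gives 12>9]

PSNE = {(A,Q,W), (C,P,X)}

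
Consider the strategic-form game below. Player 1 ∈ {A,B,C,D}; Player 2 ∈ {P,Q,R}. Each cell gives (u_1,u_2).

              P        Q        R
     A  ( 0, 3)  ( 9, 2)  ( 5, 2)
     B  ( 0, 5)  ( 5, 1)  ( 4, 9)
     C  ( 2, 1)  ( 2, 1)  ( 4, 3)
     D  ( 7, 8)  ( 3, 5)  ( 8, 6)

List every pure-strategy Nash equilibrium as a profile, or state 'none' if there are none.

(A,P): not NE [P1→D gives 7>0]
(A,Q): not NE [P2→P gives 3>2]
(A,R): not NE [P1→D gives 8>5; P2→P gives 3>2]
(B,P): not NE [P1→D gives 7>0; P2→R gives 9>5]
(B,Q): not NE [P1→A gives 9>5; P2→R gives 9>1]
(B,R): not NE [P1→D gives 8>4]
(C,P): not NE [P1→D gives 7>2; P2→R gives 3>1]
(C,Q): not NE [P1→A gives 9>2; P2→R gives 3>1]
(C,R): not NE [P1→D gives 8>4]
(D,P): NE
(D,Q): not NE [P1→A gives 9>3; P2→P gives 8>5]
(D,R): not NE [P2→P gives 8>6]

Nash profiles: (D,P)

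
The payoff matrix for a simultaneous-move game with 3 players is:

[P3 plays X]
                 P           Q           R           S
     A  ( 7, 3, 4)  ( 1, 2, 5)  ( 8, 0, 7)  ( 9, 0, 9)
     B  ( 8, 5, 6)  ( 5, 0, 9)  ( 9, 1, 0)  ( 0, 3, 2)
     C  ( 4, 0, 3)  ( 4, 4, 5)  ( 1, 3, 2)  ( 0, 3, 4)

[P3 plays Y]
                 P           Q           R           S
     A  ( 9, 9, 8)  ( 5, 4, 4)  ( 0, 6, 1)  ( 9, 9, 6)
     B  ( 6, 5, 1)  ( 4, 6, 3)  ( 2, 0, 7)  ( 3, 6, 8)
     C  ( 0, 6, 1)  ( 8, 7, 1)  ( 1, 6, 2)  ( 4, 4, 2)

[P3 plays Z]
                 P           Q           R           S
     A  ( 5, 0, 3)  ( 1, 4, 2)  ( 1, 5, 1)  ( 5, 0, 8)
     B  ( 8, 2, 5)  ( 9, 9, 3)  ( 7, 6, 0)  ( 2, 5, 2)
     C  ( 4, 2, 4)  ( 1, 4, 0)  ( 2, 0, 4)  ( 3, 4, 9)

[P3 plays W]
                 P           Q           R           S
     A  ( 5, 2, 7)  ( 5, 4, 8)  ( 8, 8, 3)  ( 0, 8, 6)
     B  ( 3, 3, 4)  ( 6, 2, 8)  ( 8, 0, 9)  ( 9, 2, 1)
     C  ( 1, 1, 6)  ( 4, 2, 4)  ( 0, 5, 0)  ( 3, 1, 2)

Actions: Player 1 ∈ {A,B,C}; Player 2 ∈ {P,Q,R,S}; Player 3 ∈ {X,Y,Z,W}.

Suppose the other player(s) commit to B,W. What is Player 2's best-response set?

u_2(P vs B,W) = 3
u_2(Q vs B,W) = 2
u_2(R vs B,W) = 0
u_2(S vs B,W) = 2
max payoff 3 at {P}

argmax u_2 = {P}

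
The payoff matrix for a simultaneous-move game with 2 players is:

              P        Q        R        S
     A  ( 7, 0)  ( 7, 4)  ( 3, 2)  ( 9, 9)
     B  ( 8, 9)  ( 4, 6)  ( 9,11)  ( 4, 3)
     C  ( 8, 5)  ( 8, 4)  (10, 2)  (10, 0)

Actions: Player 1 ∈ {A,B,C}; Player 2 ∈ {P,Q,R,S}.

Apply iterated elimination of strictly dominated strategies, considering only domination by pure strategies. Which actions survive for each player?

Remaining: P1:{B,C} P2:{P,R}

P1 drop A (C beats it: P:8>7 Q:8>7 R:10>3 S:10>9)
P2 drop Q (P beats it: B:9>6 C:5>4)
P2 drop S (P beats it: B:9>3 C:5>0)
P1→{B,C} P2→{P,R}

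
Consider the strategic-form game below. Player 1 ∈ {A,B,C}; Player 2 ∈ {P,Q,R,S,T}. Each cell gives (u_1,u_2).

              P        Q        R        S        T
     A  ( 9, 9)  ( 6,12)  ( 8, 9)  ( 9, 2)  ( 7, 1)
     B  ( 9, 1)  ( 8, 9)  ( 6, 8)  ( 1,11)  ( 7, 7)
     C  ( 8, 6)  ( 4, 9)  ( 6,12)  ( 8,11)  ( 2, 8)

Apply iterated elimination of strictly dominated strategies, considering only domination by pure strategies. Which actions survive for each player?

P1 drop C (A beats it: P:9>8 Q:6>4 R:8>6 S:9>8 T:7>2)
P2 drop P (Q beats it: A:12>9 B:9>1)
P2 drop R (Q beats it: A:12>9 B:9>8)
P2 drop T (Q beats it: A:12>1 B:9>7)
P1→{A,B} P2→{Q,S}

Remaining: P1:{A,B} P2:{Q,S}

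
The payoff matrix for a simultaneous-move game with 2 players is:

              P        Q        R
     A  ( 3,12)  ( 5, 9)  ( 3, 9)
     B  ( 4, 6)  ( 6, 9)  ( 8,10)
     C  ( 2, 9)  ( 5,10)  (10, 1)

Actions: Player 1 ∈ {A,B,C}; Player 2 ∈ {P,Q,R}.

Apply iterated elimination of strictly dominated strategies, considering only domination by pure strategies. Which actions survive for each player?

IESDS → P1:{B,C} P2:{Q,R}

P1 drop A (B beats it: P:4>3 Q:6>5 R:8>3)
P2 drop P (Q beats it: B:9>6 C:10>9)
P1→{B,C} P2→{Q,R}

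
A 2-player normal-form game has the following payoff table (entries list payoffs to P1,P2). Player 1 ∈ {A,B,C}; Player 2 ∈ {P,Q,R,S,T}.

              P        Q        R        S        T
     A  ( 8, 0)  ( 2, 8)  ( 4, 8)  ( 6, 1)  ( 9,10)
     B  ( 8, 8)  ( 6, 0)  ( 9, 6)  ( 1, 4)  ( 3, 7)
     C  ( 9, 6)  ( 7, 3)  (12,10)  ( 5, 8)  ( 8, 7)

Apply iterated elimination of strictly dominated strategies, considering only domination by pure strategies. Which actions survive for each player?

P1 drop B (C beats it: P:9>8 Q:7>6 R:12>9 S:5>1 T:8>3)
P2 drop P (R beats it: A:8>0 C:10>6)
P2 drop Q (T beats it: A:10>8 C:7>3)
P2 drop S (R beats it: A:8>1 C:10>8)
P1→{A,C} P2→{R,T}

Remaining: P1:{A,C} P2:{R,T}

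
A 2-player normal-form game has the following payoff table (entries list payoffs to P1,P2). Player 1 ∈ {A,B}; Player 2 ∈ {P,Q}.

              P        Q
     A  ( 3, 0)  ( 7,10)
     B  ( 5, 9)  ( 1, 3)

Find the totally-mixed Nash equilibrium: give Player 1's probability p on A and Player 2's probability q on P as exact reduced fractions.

P1 indiff ⇒ q·3+(1-q)·7 = q·5+(1-q)·1 ⇒ q(-2) = (1-q)(-6) ⇒ q = 3/4
P2 indiff ⇒ p·0+(1-p)·9 = p·10+(1-p)·3 ⇒ p(-10) = (1-p)(-6) ⇒ p = 3/8

P1 mixes 3/8 on A; P2 mixes 3/4 on P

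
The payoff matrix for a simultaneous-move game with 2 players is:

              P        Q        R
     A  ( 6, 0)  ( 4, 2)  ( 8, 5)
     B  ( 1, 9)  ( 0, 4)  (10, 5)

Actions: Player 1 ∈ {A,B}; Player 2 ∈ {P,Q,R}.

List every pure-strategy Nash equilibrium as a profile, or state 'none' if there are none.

(A,P): not NE [P2→R gives 5>0]
(A,Q): not NE [P2→R gives 5>2]
(A,R): not NE [P1→B gives 10>8]
(B,P): not NE [P1→A gives 6>1]
(B,Q): not NE [P1→A gives 4>0; P2→P gives 9>4]
(B,R): not NE [P2→P gives 9>5]

Equilibria: none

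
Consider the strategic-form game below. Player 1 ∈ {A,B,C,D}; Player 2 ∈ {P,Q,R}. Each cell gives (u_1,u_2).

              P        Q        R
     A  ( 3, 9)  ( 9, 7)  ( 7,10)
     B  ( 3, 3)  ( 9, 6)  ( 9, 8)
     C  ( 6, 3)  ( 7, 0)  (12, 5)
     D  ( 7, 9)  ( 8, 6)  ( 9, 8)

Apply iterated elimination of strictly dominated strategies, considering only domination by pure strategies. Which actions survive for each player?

Survivors P1:{C,D} P2:{P,R}

P2 drop Q (R beats it: A:10>7 B:8>6 C:5>0 D:8>6)
P1 drop A (C beats it: P:6>3 R:12>7)
P1 drop B (C beats it: P:6>3 R:12>9)
P1→{C,D} P2→{P,R}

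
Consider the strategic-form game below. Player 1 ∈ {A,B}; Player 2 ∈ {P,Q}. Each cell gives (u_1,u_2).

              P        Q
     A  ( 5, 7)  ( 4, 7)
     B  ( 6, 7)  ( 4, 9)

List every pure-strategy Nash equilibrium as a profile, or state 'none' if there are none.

(A,P): not NE [P1→B gives 6>5]
(A,Q): NE
(B,P): not NE [P2→Q gives 9>7]
(B,Q): NE

Nash profiles: (A,Q), (B,Q)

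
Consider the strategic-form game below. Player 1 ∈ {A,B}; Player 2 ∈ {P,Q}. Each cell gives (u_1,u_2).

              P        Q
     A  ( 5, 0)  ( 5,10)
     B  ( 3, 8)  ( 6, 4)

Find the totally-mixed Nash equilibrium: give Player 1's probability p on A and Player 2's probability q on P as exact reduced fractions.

P1 mixes 2/7 on A; P2 mixes 1/3 on P

P1 indiff ⇒ q·5+(1-q)·5 = q·3+(1-q)·6 ⇒ q(2) = (1-q)(1) ⇒ q = 1/3
P2 indiff ⇒ p·0+(1-p)·8 = p·10+(1-p)·4 ⇒ p(-10) = (1-p)(-4) ⇒ p = 2/7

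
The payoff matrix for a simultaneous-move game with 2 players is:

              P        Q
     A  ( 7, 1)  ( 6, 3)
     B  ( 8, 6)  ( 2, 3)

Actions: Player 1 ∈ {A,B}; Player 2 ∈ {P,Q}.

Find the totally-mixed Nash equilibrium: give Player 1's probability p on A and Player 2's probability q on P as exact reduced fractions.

p=3/5, q=4/5

P1 indiff ⇒ q·7+(1-q)·6 = q·8+(1-q)·2 ⇒ q(-1) = (1-q)(-4) ⇒ q = 4/5
P2 indiff ⇒ p·1+(1-p)·6 = p·3+(1-p)·3 ⇒ p(-2) = (1-p)(-3) ⇒ p = 3/5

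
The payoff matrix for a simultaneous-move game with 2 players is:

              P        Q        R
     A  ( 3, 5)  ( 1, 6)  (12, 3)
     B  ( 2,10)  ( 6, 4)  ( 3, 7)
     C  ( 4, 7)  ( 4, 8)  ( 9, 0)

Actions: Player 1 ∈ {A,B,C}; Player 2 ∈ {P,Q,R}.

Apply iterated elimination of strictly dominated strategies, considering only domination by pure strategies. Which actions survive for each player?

IESDS → P1:{B,C} P2:{P,Q}

P2 drop R (P beats it: A:5>3 B:10>7 C:7>0)
P1 drop A (C beats it: P:4>3 Q:4>1)
P1→{B,C} P2→{P,Q}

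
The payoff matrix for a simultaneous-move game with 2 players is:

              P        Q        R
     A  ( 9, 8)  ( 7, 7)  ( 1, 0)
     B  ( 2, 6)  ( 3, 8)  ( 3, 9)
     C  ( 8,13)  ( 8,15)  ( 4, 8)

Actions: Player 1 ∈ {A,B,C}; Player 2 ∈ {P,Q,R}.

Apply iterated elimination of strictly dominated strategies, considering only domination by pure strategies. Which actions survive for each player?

Remaining: P1:{A,C} P2:{P,Q}

P1 drop B (C beats it: P:8>2 Q:8>3 R:4>3)
P2 drop R (P beats it: A:8>0 C:13>8)
P1→{A,C} P2→{P,Q}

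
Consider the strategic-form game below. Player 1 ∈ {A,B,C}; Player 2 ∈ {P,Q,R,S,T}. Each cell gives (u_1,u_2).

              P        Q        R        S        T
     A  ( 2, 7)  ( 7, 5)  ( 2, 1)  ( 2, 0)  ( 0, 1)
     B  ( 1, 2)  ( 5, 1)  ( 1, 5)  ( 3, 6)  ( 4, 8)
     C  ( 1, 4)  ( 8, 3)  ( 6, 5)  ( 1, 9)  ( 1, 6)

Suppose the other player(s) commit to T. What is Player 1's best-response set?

argmax u_1 = {B}

u_1(A vs T) = 0
u_1(B vs T) = 4
u_1(C vs T) = 1
max payoff 4 at {B}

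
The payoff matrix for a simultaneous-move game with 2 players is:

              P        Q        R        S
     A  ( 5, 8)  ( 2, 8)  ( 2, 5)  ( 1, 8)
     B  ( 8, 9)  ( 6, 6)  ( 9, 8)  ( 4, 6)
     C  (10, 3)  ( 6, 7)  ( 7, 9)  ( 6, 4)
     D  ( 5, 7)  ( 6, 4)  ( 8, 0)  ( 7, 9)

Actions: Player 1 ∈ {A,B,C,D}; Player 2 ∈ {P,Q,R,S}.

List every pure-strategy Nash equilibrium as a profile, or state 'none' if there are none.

Nash profiles: (D,S)

(A,P): not NE [P1→C gives 10>5]
(A,Q): not NE [P1→D gives 6>2]
(A,R): not NE [P1→B gives 9>2; P2→S gives 8>5]
(A,S): not NE [P1→D gives 7>1]
(B,P): not NE [P1→C gives 10>8]
(B,Q): not NE [P2→P gives 9>6]
(B,R): not NE [P2→P gives 9>8]
(B,S): not NE [P1→D gives 7>4; P2→P gives 9>6]
(C,P): not NE [P2→R gives 9>3]
(C,Q): not NE [P2→R gives 9>7]
(C,R): not NE [P1→B gives 9>7]
(C,S): not NE [P1→D gives 7>6; P2→R gives 9>4]
(D,P): not NE [P1→C gives 10>5; P2→S gives 9>7]
(D,Q): not NE [P2→S gives 9>4]
(D,R): not NE [P1→B gives 9>8; P2→S gives 9>0]
(D,S): NE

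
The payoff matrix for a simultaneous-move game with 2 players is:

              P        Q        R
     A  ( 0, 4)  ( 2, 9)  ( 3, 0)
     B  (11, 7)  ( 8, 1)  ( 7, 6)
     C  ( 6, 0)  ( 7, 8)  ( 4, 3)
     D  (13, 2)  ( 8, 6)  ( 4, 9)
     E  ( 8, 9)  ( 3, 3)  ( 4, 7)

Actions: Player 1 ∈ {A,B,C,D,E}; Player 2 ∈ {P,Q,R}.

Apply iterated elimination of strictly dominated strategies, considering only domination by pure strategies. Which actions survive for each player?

P1 drop A (B beats it: P:11>0 Q:8>2 R:7>3)
P1 drop C (B beats it: P:11>6 Q:8>7 R:7>4)
P1 drop E (B beats it: P:11>8 Q:8>3 R:7>4)
P2 drop Q (R beats it: B:6>1 D:9>6)
P1→{B,D} P2→{P,R}

IESDS → P1:{B,D} P2:{P,R}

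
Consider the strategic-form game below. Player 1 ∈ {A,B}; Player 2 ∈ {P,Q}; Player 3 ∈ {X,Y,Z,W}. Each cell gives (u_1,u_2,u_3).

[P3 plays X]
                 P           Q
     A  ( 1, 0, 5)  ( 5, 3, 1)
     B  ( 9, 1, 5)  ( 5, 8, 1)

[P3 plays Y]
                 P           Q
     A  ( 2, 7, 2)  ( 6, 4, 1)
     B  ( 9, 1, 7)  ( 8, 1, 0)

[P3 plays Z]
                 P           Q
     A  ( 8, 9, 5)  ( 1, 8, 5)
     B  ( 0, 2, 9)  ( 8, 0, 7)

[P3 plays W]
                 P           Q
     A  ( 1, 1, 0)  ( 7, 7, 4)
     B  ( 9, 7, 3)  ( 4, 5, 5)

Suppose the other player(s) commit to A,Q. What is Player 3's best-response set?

u_3(X vs A,Q) = 1
u_3(Y vs A,Q) = 1
u_3(Z vs A,Q) = 5
u_3(W vs A,Q) = 4
max payoff 5 at {Z}

argmax u_3 = {Z}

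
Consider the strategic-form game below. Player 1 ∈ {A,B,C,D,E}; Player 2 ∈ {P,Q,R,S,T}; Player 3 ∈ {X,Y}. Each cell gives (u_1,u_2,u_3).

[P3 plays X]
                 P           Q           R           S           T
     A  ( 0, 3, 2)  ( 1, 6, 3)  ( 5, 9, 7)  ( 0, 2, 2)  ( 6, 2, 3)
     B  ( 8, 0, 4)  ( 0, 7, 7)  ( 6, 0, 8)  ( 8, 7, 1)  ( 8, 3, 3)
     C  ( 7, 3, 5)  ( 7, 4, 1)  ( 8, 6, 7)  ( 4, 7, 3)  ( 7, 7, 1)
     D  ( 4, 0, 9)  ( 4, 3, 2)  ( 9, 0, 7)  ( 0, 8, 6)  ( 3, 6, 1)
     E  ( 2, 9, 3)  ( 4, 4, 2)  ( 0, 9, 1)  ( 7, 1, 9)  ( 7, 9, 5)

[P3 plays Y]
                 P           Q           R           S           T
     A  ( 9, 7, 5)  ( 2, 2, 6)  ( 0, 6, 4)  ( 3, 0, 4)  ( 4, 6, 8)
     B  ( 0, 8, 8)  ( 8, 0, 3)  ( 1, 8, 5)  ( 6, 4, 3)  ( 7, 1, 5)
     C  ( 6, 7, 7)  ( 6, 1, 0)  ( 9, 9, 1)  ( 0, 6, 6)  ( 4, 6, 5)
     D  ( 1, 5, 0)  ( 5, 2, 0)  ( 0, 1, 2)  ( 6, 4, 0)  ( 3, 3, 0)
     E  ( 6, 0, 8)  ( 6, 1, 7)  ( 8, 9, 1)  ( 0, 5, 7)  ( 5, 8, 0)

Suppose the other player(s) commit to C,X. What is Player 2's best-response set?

P2 best: {S,T}

u_2(P vs C,X) = 3
u_2(Q vs C,X) = 4
u_2(R vs C,X) = 6
u_2(S vs C,X) = 7
u_2(T vs C,X) = 7
max payoff 7 at {S,T}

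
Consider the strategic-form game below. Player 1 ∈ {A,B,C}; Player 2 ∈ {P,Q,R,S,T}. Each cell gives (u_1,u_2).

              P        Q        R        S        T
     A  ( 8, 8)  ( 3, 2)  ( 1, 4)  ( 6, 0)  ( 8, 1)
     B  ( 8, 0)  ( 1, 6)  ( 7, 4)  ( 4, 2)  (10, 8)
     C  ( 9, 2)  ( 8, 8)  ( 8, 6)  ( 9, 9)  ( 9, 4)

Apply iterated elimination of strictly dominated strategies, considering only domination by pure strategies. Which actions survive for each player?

IESDS → P1:{B,C} P2:{Q,S,T}

P1 drop A (C beats it: P:9>8 Q:8>3 R:8>1 S:9>6 T:9>8)
P2 drop P (Q beats it: B:6>0 C:8>2)
P2 drop R (Q beats it: B:6>4 C:8>6)
P1→{B,C} P2→{Q,S,T}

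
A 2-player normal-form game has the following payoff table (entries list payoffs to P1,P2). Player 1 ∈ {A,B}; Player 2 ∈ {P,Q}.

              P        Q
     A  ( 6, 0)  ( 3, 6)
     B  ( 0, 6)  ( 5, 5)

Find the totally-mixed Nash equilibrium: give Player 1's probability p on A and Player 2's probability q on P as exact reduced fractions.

P1 indiff ⇒ q·6+(1-q)·3 = q·0+(1-q)·5 ⇒ q(6) = (1-q)(2) ⇒ q = 1/4
P2 indiff ⇒ p·0+(1-p)·6 = p·6+(1-p)·5 ⇒ p(-6) = (1-p)(-1) ⇒ p = 1/7

P1 mixes 1/7 on A; P2 mixes 1/4 on P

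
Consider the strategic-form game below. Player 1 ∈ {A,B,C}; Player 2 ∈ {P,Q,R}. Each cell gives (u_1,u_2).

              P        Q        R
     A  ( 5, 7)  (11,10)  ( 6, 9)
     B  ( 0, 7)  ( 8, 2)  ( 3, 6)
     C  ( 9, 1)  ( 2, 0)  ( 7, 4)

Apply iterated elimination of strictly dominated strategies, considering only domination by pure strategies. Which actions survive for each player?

P1 drop B (A beats it: P:5>0 Q:11>8 R:6>3)
P2 drop P (R beats it: A:9>7 C:4>1)
P1→{A,C} P2→{Q,R}

Remaining: P1:{A,C} P2:{Q,R}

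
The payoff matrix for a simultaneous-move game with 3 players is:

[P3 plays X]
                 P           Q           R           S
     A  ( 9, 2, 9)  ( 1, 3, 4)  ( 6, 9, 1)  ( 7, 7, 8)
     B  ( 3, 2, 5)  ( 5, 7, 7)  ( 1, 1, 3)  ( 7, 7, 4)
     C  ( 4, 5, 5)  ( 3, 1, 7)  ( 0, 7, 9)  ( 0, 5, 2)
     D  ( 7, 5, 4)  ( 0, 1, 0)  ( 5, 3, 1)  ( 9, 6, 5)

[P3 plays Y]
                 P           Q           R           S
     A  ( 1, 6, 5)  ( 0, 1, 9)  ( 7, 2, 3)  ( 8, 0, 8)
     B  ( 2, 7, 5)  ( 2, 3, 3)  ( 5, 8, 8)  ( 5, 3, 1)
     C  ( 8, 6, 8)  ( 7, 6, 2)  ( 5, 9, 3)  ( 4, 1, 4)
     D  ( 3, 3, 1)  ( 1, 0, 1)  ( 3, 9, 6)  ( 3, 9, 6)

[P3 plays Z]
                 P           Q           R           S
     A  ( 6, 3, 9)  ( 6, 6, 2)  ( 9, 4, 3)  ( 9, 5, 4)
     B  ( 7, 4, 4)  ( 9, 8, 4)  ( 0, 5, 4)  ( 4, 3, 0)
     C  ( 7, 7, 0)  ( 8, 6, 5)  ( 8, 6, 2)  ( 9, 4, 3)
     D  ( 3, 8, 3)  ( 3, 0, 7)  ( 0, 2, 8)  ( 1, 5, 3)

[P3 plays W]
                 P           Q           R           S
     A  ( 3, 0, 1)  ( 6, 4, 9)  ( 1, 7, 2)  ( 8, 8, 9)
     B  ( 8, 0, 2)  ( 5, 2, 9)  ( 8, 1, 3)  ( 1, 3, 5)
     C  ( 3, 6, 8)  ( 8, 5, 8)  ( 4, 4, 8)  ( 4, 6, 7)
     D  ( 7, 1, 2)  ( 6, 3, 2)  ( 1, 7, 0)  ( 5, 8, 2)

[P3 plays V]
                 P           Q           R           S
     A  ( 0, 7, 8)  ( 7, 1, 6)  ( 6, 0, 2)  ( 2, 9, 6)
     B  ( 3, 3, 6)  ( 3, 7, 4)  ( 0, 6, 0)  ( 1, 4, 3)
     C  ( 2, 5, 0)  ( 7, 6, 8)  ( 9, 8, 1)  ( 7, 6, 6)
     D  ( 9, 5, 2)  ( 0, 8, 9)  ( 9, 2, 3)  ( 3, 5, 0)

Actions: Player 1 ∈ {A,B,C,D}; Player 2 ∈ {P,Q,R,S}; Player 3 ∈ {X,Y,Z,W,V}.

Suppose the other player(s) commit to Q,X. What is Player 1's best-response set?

BR_1 = {B}

u_1(A vs Q,X) = 1
u_1(B vs Q,X) = 5
u_1(C vs Q,X) = 3
u_1(D vs Q,X) = 0
max payoff 5 at {B}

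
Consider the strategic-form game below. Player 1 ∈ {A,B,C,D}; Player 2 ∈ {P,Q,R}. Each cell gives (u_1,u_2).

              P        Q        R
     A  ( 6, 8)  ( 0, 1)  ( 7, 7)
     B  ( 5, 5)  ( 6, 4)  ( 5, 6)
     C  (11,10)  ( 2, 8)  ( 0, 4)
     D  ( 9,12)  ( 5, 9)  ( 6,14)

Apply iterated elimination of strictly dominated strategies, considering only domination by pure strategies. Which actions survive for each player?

IESDS → P1:{A,C,D} P2:{P,R}

P2 drop Q (P beats it: A:8>1 B:5>4 C:10>8 D:12>9)
P1 drop B (A beats it: P:6>5 R:7>5)
P1→{A,C,D} P2→{P,R}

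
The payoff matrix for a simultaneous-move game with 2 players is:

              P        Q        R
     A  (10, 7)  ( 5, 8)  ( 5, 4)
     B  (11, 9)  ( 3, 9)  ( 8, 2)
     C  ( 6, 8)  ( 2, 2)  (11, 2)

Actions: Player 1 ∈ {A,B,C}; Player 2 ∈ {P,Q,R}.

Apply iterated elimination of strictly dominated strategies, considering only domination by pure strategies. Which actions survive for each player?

Remaining: P1:{A,B} P2:{P,Q}

P2 drop R (P beats it: A:7>4 B:9>2 C:8>2)
P1 drop C (A beats it: P:10>6 Q:5>2)
P1→{A,B} P2→{P,Q}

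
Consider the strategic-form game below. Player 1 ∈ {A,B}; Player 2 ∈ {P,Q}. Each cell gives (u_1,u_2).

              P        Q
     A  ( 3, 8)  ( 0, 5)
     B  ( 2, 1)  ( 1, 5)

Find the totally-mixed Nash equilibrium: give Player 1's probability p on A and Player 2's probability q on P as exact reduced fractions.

P1 indiff ⇒ q·3+(1-q)·0 = q·2+(1-q)·1 ⇒ q(1) = (1-q)(1) ⇒ q = 1/2
P2 indiff ⇒ p·8+(1-p)·1 = p·5+(1-p)·5 ⇒ p(3) = (1-p)(4) ⇒ p = 4/7

P1 mixes 4/7 on A; P2 mixes 1/2 on P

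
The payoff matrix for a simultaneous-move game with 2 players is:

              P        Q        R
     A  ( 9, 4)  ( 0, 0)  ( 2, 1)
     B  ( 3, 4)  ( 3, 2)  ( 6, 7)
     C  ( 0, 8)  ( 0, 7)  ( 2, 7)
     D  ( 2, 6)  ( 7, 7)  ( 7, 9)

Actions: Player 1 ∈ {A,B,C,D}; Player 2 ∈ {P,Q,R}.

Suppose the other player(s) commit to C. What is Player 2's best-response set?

BR_2 = {P}

u_2(P vs C) = 8
u_2(Q vs C) = 7
u_2(R vs C) = 7
max payoff 8 at {P}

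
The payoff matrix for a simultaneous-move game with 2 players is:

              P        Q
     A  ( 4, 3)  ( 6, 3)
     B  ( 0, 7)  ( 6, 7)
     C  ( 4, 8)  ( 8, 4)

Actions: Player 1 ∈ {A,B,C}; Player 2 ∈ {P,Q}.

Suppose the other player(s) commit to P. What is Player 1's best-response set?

u_1(A vs P) = 4
u_1(B vs P) = 0
u_1(C vs P) = 4
max payoff 4 at {A,C}

BR_1 = {A,C}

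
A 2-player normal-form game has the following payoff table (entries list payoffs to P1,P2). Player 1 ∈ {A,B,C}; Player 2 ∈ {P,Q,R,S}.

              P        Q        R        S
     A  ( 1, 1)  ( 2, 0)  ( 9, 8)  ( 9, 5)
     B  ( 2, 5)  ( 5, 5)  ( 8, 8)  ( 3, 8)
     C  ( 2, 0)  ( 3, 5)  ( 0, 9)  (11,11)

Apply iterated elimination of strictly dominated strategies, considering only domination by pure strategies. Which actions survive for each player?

Remaining: P1:{A,C} P2:{R,S}

P2 drop P (R beats it: A:8>1 B:8>5 C:9>0)
P2 drop Q (R beats it: A:8>0 B:8>5 C:9>5)
P1 drop B (A beats it: R:9>8 S:9>3)
P1→{A,C} P2→{R,S}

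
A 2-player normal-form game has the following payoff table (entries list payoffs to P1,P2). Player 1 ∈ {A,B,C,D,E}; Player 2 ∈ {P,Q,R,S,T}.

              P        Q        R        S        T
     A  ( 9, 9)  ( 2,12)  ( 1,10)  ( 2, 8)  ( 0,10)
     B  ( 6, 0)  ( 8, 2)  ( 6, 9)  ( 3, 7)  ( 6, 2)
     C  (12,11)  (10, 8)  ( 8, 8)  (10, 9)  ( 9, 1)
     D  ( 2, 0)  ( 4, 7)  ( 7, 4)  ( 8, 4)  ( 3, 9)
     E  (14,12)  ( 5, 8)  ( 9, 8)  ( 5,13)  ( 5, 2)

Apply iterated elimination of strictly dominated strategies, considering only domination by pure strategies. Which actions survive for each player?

IESDS → P1:{C,E} P2:{P,S}

P1 drop A (C beats it: P:12>9 Q:10>2 R:8>1 S:10>2 T:9>0)
P1 drop B (C beats it: P:12>6 Q:10>8 R:8>6 S:10>3 T:9>6)
P1 drop D (C beats it: P:12>2 Q:10>4 R:8>7 S:10>8 T:9>3)
P2 drop Q (P beats it: C:11>8 E:12>8)
P2 drop R (P beats it: C:11>8 E:12>8)
P2 drop T (P beats it: C:11>1 E:12>2)
P1→{C,E} P2→{P,S}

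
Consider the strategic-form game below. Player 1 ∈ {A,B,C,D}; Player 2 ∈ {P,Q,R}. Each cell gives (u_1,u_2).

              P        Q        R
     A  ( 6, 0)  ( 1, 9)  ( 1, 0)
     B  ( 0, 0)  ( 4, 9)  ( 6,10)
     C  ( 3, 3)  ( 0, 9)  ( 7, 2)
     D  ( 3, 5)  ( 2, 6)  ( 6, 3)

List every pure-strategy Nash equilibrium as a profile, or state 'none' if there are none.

PSNE: ∅

(A,P): not NE [P2→Q gives 9>0]
(A,Q): not NE [P1→B gives 4>1]
(A,R): not NE [P1→C gives 7>1; P2→Q gives 9>0]
(B,P): not NE [P1→A gives 6>0; P2→R gives 10>0]
(B,Q): not NE [P2→R gives 10>9]
(B,R): not NE [P1→C gives 7>6]
(C,P): not NE [P1→A gives 6>3; P2→Q gives 9>3]
(C,Q): not NE [P1→B gives 4>0]
(C,R): not NE [P2→Q gives 9>2]
(D,P): not NE [P1→A gives 6>3; P2→Q gives 6>5]
(D,Q): not NE [P1→B gives 4>2]
(D,R): not NE [P1→C gives 7>6; P2→Q gives 6>3]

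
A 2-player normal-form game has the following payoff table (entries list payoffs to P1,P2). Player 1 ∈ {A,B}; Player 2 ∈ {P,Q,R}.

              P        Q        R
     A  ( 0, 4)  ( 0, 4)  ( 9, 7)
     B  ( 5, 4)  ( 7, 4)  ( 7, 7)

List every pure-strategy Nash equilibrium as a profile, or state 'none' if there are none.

PSNE = {(A,R)}

(A,P): not NE [P1→B gives 5>0; P2→R gives 7>4]
(A,Q): not NE [P1→B gives 7>0; P2→R gives 7>4]
(A,R): NE
(B,P): not NE [P2→R gives 7>4]
(B,Q): not NE [P2→R gives 7>4]
(B,R): not NE [P1→A gives 9>7]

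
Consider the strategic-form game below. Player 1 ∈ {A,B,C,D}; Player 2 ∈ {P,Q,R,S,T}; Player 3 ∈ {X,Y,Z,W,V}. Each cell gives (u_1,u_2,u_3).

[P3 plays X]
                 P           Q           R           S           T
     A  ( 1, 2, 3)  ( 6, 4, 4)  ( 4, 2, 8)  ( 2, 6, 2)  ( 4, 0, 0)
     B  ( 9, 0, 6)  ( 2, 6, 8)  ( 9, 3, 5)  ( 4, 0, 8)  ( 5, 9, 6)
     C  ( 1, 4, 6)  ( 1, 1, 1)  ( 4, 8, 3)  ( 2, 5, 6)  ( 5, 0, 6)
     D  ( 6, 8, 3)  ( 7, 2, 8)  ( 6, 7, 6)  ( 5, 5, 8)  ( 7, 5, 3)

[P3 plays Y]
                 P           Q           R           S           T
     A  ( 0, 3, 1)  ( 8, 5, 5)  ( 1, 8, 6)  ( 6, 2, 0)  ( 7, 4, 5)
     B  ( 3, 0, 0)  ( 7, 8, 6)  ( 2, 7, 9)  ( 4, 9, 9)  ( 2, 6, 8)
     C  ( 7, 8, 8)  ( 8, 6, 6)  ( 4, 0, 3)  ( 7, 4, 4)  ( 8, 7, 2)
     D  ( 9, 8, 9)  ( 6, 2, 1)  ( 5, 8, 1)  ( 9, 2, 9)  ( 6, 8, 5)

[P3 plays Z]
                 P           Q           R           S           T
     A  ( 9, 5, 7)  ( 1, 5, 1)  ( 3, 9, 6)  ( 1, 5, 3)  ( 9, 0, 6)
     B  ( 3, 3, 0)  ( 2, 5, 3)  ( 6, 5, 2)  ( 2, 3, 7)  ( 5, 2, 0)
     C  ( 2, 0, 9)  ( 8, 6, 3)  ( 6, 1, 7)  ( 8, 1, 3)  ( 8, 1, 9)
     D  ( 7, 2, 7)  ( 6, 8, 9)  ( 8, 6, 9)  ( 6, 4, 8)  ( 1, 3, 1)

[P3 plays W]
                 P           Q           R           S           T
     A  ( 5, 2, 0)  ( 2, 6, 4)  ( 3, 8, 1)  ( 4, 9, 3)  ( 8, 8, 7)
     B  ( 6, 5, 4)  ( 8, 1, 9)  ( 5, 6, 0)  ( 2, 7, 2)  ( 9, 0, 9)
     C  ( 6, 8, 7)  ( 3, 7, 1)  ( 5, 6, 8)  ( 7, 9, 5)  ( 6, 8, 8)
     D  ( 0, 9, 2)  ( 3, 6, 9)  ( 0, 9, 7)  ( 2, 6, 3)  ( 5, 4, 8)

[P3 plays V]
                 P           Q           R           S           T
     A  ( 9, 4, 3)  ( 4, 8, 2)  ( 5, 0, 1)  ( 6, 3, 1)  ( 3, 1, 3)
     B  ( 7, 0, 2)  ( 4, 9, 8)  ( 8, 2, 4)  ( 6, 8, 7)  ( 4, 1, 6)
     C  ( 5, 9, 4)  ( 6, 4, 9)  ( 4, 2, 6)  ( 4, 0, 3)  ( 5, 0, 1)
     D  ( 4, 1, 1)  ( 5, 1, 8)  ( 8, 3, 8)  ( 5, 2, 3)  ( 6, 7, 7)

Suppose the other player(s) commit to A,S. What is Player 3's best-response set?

u_3(X vs A,S) = 2
u_3(Y vs A,S) = 0
u_3(Z vs A,S) = 3
u_3(W vs A,S) = 3
u_3(V vs A,S) = 1
max payoff 3 at {Z,W}

BR_3 = {Z,W}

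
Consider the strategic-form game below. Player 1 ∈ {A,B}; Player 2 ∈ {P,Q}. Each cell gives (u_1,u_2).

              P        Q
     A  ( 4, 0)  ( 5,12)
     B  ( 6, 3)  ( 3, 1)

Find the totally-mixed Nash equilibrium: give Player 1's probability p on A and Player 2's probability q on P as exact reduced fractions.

p=1/7, q=1/2

P1 indiff ⇒ q·4+(1-q)·5 = q·6+(1-q)·3 ⇒ q(-2) = (1-q)(-2) ⇒ q = 1/2
P2 indiff ⇒ p·0+(1-p)·3 = p·12+(1-p)·1 ⇒ p(-12) = (1-p)(-2) ⇒ p = 1/7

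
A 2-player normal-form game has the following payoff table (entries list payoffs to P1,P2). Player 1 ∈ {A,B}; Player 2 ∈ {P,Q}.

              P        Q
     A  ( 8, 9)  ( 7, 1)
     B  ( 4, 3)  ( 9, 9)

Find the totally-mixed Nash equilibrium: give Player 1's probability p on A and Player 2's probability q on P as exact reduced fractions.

P1 indiff ⇒ q·8+(1-q)·7 = q·4+(1-q)·9 ⇒ q(4) = (1-q)(2) ⇒ q = 1/3
P2 indiff ⇒ p·9+(1-p)·3 = p·1+(1-p)·9 ⇒ p(8) = (1-p)(6) ⇒ p = 3/7

P1 mixes 3/7 on A; P2 mixes 1/3 on P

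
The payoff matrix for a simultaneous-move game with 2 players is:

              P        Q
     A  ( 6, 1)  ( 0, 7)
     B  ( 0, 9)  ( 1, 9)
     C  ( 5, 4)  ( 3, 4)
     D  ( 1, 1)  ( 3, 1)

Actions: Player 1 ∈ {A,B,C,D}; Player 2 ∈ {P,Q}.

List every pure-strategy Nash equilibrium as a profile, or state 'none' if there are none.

(A,P): not NE [P2→Q gives 7>1]
(A,Q): not NE [P1→D gives 3>0]
(B,P): not NE [P1→A gives 6>0]
(B,Q): not NE [P1→D gives 3>1]
(C,P): not NE [P1→A gives 6>5]
(C,Q): NE
(D,P): not NE [P1→A gives 6>1]
(D,Q): NE

PSNE = {(C,Q), (D,Q)}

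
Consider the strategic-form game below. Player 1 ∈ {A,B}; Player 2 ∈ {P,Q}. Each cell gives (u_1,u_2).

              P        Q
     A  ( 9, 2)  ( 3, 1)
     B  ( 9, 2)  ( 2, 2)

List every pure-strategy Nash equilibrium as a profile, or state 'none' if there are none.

(A,P): NE
(A,Q): not NE [P2→P gives 2>1]
(B,P): NE
(B,Q): not NE [P1→A gives 3>2]

PSNE = {(A,P), (B,P)}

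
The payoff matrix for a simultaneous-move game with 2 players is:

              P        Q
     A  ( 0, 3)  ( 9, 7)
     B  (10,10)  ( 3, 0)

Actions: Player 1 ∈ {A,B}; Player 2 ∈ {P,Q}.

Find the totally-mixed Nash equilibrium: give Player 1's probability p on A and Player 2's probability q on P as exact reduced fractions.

P1 indiff ⇒ q·0+(1-q)·9 = q·10+(1-q)·3 ⇒ q(-10) = (1-q)(-6) ⇒ q = 3/8
P2 indiff ⇒ p·3+(1-p)·10 = p·7+(1-p)·0 ⇒ p(-4) = (1-p)(-10) ⇒ p = 5/7

P1 mixes 5/7 on A; P2 mixes 3/8 on P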